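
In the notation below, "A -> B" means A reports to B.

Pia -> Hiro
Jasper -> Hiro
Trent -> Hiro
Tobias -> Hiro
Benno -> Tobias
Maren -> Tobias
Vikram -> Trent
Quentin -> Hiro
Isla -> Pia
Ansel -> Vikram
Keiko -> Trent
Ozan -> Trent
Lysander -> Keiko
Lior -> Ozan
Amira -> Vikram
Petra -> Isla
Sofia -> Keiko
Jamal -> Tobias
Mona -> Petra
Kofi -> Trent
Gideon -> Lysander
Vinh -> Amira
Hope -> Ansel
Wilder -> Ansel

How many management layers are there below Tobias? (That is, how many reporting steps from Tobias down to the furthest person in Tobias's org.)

1

The longest chain under Tobias runs Tobias → Jamal, which is 1 level below Tobias.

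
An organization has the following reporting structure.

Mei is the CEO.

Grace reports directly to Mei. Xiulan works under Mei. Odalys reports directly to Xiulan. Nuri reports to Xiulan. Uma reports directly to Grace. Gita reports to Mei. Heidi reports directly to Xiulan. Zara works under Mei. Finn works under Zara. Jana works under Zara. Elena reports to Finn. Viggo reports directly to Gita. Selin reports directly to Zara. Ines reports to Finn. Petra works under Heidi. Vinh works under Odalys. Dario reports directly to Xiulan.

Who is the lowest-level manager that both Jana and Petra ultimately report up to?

Mei

Jana's chain of managers is Zara, Mei. Petra's chain of managers is Heidi, Xiulan, Mei. The first manager that appears in both chains is Mei.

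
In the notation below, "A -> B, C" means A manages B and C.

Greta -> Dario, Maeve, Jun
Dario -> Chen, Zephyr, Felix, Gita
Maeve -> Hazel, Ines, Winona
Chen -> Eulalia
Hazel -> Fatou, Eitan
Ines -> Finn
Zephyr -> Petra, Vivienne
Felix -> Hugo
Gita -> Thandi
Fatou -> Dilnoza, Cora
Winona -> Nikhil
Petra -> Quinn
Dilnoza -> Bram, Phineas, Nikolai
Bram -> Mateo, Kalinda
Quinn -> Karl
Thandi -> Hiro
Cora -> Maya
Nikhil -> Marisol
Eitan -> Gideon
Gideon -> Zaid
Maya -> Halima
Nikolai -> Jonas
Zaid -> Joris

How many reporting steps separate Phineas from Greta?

Chain from Phineas up to Greta: Phineas → Dilnoza → Fatou → Hazel → Maeve → Greta. That is 5 steps up, so Phineas is 5 levels below Greta.

5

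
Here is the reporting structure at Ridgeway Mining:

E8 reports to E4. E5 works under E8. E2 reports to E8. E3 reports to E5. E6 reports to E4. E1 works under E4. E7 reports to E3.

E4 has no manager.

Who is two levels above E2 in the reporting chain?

E4

E2 reports to E8, and E8 reports to E4. So E2's skip-level manager is E4.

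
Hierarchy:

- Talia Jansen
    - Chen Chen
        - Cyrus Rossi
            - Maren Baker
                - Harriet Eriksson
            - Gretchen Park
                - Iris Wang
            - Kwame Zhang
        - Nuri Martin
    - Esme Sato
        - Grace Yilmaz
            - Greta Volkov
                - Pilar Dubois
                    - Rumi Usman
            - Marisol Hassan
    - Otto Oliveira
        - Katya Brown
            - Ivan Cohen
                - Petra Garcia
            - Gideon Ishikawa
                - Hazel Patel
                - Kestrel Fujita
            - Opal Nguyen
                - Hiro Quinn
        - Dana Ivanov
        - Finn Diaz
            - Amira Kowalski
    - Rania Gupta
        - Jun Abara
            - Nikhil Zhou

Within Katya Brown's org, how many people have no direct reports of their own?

The people in Katya Brown's organization with no one reporting to them are Hiro Quinn, Kestrel Fujita, Hazel Patel, Petra Garcia. That is 4.

4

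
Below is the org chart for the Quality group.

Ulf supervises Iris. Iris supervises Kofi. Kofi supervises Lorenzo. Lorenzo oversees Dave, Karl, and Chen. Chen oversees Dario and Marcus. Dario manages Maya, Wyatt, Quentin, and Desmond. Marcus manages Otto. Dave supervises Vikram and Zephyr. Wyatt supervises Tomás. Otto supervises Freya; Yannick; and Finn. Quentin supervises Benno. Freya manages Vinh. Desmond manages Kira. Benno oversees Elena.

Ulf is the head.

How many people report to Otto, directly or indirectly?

4

Otto directly manages Freya, Yannick, Finn. Under Freya: Vinh (1). Yannick has no reports. Finn has no reports. So Otto's organization is 3 direct reports plus everyone under them: 2 + 1 + 1 = 4.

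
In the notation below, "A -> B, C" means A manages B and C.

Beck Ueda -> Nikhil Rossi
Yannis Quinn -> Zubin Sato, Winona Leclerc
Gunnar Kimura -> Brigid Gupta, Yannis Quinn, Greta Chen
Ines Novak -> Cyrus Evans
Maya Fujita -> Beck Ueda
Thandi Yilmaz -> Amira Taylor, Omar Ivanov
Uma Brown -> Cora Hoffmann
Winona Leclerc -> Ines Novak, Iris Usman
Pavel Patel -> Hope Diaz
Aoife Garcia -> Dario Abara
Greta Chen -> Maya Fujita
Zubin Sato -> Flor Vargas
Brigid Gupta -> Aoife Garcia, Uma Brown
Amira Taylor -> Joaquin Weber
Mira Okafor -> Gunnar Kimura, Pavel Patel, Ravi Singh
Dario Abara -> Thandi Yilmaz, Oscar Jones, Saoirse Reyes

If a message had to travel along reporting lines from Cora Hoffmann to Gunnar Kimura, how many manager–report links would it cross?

3

Cora Hoffmann is in Gunnar Kimura's organization: the chain from Cora Hoffmann up to Gunnar Kimura is Cora Hoffmann → Uma Brown → Brigid Gupta → Gunnar Kimura, which is 3 links.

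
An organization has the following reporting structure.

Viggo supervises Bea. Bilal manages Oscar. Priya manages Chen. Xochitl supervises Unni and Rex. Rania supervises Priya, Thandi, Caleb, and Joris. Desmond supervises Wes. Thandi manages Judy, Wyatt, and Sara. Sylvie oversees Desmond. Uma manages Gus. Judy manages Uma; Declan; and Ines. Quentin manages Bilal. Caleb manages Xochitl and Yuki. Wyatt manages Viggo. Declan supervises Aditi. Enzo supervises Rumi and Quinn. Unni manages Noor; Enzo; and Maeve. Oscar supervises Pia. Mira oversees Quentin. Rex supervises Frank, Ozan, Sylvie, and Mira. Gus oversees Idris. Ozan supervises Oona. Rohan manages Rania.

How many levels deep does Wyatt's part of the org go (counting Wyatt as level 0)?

The longest chain under Wyatt runs Wyatt → Viggo → Bea, which is 2 levels below Wyatt.

2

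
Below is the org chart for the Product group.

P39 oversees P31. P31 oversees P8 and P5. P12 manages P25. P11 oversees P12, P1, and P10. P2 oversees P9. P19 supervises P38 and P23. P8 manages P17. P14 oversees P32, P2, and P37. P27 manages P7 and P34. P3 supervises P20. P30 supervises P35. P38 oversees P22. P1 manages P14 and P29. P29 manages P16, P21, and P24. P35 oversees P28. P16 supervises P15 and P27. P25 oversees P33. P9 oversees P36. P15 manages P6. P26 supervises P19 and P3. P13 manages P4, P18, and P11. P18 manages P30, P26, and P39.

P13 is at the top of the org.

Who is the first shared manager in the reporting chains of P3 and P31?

P18

P3's chain of managers is P26, P18, P13. P31's chain of managers is P39, P18, P13. The first manager that appears in both chains is P18.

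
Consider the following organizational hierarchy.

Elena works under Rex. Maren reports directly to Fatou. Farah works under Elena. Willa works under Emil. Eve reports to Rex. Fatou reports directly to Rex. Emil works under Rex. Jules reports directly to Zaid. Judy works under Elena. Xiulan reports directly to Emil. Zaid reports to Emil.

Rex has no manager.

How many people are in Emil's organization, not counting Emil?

4

Emil directly manages Willa, Zaid, Xiulan. Willa has no reports. Under Zaid: Jules (1). Xiulan has no reports. So Emil's organization is 3 direct reports plus everyone under them: 1 + 2 + 1 = 4.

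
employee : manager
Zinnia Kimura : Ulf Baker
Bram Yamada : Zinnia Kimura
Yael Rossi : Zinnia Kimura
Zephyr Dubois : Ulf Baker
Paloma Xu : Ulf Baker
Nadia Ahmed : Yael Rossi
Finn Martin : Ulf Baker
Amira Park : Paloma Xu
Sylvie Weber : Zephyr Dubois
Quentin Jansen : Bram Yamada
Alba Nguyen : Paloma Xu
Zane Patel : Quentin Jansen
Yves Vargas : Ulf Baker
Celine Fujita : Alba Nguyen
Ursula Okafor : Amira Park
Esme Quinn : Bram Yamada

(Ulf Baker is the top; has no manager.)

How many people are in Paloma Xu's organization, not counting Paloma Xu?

4

Paloma Xu directly manages Amira Park, Alba Nguyen. Under Amira Park: Ursula Okafor (1). Under Alba Nguyen: Celine Fujita (1). So Paloma Xu's organization is 2 direct reports plus everyone under them: 2 + 2 = 4.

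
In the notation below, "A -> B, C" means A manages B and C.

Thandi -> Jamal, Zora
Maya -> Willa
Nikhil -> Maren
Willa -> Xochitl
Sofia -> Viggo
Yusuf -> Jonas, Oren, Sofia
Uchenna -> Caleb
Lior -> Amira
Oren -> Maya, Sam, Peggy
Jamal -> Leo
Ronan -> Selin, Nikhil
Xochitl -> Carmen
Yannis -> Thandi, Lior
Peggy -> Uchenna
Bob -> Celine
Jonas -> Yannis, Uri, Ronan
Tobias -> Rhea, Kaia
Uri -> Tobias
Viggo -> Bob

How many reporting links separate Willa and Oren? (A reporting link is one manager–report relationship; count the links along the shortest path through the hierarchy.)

Willa is in Oren's organization: the chain from Willa up to Oren is Willa → Maya → Oren, which is 2 links.

2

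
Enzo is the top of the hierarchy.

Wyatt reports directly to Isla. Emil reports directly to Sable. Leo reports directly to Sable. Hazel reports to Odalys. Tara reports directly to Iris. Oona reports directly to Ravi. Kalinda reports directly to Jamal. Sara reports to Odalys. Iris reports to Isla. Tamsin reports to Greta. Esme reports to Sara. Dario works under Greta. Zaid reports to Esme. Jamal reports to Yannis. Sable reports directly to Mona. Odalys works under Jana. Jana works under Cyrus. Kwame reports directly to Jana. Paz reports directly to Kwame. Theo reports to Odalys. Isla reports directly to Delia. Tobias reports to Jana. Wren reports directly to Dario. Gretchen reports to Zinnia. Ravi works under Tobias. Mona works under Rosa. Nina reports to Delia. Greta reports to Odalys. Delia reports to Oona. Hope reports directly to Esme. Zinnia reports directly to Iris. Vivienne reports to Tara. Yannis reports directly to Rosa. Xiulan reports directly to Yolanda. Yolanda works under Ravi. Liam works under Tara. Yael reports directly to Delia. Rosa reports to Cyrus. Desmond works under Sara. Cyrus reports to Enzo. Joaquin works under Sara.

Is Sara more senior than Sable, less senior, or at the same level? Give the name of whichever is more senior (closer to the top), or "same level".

Both Sara and Sable are 4 levels below Enzo.

same level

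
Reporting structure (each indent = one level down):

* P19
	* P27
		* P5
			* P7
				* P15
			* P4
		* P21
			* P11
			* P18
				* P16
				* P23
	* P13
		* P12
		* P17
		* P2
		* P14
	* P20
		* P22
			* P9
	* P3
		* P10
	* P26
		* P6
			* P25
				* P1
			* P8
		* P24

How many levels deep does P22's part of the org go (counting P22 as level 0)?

The longest chain under P22 runs P22 → P9, which is 1 level below P22.

1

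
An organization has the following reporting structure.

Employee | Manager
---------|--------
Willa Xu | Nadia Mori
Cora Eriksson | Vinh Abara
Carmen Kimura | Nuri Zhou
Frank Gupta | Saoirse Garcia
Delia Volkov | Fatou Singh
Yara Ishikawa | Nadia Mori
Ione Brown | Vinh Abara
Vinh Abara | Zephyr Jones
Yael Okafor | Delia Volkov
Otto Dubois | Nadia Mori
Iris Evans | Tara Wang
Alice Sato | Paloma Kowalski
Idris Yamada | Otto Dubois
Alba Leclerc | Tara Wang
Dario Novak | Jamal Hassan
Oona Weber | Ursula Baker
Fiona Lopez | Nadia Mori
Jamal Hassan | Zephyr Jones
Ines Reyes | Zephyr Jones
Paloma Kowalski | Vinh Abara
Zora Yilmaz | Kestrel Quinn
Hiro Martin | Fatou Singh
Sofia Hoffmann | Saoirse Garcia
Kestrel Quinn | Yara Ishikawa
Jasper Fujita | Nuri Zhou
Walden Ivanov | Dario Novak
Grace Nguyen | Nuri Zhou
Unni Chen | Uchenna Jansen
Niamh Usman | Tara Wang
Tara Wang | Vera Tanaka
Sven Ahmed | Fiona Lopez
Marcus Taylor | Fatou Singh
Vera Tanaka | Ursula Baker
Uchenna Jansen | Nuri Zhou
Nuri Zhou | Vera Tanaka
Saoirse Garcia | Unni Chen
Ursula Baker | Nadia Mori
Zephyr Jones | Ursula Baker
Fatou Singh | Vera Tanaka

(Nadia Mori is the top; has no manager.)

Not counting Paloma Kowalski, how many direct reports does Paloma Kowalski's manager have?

Paloma Kowalski reports to Vinh Abara. Vinh Abara's other direct reports are Ione Brown, Cora Eriksson — 2 peers.

2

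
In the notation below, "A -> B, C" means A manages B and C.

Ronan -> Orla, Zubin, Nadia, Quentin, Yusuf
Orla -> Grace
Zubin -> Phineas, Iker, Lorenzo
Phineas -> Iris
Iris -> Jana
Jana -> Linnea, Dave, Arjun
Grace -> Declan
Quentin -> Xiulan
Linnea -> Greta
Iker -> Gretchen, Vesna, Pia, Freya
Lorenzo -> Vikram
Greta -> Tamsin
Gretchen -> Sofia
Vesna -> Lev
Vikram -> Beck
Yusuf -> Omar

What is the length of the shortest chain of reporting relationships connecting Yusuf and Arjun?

6

Yusuf is 1 level below Ronan, and Arjun is 5 levels below Ronan (their lowest common manager). The shortest path runs up from Yusuf to Ronan and back down to Arjun: 1 + 5 = 6 links.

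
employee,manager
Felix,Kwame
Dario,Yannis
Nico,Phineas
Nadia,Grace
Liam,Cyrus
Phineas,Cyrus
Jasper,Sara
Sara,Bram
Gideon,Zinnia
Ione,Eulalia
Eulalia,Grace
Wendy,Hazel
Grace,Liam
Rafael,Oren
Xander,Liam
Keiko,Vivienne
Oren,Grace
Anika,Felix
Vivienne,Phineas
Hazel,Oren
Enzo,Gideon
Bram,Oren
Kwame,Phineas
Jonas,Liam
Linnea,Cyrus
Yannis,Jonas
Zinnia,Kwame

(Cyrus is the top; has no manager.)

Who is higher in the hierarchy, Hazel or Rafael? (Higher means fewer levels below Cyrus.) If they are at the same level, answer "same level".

Both Hazel and Rafael are 4 levels below Cyrus.

same level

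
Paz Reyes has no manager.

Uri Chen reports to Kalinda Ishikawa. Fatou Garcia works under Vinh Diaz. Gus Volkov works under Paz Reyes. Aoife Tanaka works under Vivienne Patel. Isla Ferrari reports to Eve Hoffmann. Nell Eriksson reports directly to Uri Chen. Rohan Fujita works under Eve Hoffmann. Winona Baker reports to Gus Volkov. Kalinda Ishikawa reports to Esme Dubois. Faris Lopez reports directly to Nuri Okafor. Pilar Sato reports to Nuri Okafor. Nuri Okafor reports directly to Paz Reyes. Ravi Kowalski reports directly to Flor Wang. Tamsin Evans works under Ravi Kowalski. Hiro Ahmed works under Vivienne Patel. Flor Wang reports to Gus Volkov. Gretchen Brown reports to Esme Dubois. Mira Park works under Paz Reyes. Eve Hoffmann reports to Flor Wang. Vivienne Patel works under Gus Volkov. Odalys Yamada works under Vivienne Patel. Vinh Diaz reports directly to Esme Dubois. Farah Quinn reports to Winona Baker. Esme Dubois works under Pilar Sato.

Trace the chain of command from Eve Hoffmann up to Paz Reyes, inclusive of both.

Eve Hoffmann -> Flor Wang -> Gus Volkov -> Paz Reyes

Eve Hoffmann reports to Flor Wang. Flor Wang reports to Gus Volkov. Gus Volkov reports to Paz Reyes. Paz Reyes is at the top.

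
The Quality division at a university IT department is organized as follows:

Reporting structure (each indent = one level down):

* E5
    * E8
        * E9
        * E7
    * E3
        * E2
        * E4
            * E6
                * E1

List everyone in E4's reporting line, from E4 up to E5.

E4 reports to E3. E3 reports to E5. E5 is at the top.

E4 -> E3 -> E5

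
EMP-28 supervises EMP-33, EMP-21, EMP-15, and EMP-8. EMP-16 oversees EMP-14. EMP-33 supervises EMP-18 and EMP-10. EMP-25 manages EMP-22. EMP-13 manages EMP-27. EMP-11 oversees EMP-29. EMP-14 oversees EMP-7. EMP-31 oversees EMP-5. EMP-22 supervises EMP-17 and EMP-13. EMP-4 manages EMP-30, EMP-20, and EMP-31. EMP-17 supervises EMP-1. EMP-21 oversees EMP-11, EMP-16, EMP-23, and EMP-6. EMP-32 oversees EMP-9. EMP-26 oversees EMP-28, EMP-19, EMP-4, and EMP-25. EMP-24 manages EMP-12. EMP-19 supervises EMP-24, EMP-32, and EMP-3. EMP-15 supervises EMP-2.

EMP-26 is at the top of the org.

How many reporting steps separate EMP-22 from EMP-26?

2

Chain from EMP-22 up to EMP-26: EMP-22 → EMP-25 → EMP-26. That is 2 steps up, so EMP-22 is 2 levels below EMP-26.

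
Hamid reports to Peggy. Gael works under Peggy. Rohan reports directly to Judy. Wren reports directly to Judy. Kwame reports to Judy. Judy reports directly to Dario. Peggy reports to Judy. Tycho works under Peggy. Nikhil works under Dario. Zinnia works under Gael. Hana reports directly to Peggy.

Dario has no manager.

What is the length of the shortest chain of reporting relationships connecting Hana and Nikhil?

Hana is 3 levels below Dario, and Nikhil is 1 level below Dario (their lowest common manager). The shortest path runs up from Hana to Dario and back down to Nikhil: 3 + 1 = 4 links.

4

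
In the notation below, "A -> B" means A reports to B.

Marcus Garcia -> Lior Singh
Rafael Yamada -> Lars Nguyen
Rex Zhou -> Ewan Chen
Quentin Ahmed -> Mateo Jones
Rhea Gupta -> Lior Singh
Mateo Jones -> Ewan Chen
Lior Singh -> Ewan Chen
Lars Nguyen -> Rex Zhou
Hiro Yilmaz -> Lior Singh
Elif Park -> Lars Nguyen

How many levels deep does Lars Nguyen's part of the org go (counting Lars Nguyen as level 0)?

1

The longest chain under Lars Nguyen runs Lars Nguyen → Rafael Yamada, which is 1 level below Lars Nguyen.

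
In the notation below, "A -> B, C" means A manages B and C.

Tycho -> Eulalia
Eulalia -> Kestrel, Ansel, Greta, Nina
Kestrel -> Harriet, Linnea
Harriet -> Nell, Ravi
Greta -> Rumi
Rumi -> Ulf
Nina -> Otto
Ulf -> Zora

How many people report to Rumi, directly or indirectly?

Rumi directly manages Ulf. Under Ulf: Zora (1). That's 2 in total.

2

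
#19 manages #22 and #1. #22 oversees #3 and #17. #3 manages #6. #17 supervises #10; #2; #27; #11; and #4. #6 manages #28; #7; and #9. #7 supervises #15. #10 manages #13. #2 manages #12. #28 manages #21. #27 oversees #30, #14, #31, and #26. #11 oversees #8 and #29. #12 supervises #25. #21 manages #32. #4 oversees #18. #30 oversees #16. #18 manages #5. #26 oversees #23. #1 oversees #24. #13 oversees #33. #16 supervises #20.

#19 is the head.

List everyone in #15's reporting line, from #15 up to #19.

#15 -> #7 -> #6 -> #3 -> #22 -> #19

#15 reports to #7. #7 reports to #6. #6 reports to #3. #3 reports to #22. #22 reports to #19. #19 is at the top.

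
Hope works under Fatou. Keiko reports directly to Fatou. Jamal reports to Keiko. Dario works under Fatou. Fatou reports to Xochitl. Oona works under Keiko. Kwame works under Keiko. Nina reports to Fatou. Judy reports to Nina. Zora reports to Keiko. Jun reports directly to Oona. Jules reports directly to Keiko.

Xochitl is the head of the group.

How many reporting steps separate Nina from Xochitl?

Chain from Nina up to Xochitl: Nina → Fatou → Xochitl. That is 2 steps up, so Nina is 2 levels below Xochitl.

2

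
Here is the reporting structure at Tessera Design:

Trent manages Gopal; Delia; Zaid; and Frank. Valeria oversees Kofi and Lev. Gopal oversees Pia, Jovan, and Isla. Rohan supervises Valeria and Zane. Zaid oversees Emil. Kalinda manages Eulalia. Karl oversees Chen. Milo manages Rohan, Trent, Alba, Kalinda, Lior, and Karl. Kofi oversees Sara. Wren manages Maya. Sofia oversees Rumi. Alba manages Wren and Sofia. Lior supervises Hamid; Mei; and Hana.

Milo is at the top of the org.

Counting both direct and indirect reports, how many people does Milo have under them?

28

Milo directly manages Rohan, Trent, Alba, Kalinda, Lior, Karl. Under Rohan: Zane, Valeria, Kofi, Sara, Lev (5). Under Trent: Zaid, Emil, Frank, Delia, Gopal, Isla, Jovan, Pia (8). Under Alba: Sofia, Rumi, Wren, Maya (4). Under Kalinda: Eulalia (1). Under Lior: Hana, Mei, Hamid (3). Under Karl: Chen (1). So Milo's organization is 6 direct reports plus everyone under them: 6 + 9 + 5 + 2 + 4 + 2 = 28.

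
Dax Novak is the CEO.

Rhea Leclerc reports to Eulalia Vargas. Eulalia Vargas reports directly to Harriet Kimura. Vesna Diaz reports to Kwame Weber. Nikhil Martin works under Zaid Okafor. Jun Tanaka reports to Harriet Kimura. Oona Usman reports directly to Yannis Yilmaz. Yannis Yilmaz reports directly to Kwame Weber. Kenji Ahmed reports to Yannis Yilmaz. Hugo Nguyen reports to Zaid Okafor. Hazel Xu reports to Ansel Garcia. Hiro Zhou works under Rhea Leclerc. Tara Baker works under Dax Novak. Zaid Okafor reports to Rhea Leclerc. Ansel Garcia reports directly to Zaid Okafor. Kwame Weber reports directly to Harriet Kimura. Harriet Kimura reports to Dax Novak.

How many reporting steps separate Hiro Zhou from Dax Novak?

Chain from Hiro Zhou up to Dax Novak: Hiro Zhou → Rhea Leclerc → Eulalia Vargas → Harriet Kimura → Dax Novak. That is 4 steps up, so Hiro Zhou is 4 levels below Dax Novak.

4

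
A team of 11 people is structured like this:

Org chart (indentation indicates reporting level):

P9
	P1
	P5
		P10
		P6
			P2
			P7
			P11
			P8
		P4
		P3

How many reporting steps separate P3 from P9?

Chain from P3 up to P9: P3 → P5 → P9. That is 2 steps up, so P3 is 2 levels below P9.

2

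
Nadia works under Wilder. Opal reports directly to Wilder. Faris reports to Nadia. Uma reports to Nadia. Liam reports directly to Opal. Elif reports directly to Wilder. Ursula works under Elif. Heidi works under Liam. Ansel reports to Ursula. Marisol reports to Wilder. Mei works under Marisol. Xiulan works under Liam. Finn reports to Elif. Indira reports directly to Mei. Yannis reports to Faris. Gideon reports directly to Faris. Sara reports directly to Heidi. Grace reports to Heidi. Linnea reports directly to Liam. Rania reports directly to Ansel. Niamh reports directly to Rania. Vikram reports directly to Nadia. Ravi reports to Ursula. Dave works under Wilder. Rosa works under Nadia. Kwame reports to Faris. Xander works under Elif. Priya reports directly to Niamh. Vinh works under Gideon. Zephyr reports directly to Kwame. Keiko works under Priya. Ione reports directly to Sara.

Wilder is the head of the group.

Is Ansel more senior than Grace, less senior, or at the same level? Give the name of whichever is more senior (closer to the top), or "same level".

Ansel

Ansel is 3 levels below Wilder; Grace is 4. Ansel is higher.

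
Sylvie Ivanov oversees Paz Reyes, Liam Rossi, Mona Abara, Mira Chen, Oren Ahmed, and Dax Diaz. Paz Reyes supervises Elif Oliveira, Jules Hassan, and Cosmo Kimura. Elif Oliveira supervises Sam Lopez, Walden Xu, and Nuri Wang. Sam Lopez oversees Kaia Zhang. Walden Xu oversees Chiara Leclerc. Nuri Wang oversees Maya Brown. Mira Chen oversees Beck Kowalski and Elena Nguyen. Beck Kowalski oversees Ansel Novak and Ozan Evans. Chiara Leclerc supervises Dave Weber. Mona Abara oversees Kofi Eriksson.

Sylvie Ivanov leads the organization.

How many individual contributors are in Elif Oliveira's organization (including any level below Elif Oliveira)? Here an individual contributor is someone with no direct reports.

The people in Elif Oliveira's organization with no one reporting to them are Maya Brown, Dave Weber, Kaia Zhang. That is 3.

3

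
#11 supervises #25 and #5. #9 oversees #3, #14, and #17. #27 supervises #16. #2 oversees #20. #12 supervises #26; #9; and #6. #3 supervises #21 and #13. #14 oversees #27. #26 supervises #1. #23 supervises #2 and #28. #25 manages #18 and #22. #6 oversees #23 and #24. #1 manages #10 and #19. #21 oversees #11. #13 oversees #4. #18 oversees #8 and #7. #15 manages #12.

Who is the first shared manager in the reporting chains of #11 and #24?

#11's chain of managers is #21, #3, #9, #12, #15. #24's chain of managers is #6, #12, #15. The first manager that appears in both chains is #12.

#12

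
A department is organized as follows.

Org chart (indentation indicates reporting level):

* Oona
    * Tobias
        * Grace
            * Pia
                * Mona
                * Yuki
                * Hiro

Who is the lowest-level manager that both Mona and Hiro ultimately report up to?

Pia

Mona's chain of managers is Pia, Grace, Tobias, Oona. Hiro's chain of managers is Pia, Grace, Tobias, Oona. The first manager that appears in both chains is Pia.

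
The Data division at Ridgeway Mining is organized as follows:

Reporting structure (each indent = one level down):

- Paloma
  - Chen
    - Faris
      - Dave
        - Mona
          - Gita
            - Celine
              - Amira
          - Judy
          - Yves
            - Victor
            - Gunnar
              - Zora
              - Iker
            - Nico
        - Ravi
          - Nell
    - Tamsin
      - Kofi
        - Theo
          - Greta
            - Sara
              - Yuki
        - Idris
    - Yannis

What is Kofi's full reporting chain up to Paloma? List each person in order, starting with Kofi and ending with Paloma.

Kofi reports to Tamsin. Tamsin reports to Chen. Chen reports to Paloma. Paloma is at the top.

Kofi -> Tamsin -> Chen -> Paloma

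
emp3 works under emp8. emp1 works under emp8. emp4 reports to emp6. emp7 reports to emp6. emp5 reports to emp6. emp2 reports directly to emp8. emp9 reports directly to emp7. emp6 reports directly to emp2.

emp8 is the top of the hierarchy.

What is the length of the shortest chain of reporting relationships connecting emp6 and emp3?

emp6 is 2 levels below emp8, and emp3 is 1 level below emp8 (their lowest common manager). The shortest path runs up from emp6 to emp8 and back down to emp3: 2 + 1 = 3 links.

3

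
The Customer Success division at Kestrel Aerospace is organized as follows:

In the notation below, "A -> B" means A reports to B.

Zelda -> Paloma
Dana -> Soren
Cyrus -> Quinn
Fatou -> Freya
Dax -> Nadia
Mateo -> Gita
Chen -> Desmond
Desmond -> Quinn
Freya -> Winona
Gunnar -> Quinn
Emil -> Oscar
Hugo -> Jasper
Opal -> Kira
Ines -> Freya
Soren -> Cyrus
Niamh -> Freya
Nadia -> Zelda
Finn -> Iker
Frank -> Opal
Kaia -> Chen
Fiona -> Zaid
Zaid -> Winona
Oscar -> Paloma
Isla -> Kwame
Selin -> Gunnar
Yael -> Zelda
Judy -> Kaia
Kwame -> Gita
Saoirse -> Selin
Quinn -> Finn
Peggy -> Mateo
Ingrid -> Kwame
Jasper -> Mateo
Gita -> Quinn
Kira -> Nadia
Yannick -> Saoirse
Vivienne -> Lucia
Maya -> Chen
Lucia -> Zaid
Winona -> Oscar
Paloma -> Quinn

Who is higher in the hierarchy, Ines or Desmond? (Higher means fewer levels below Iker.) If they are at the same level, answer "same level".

Desmond

Ines is 7 levels below Iker; Desmond is 3. Desmond is higher.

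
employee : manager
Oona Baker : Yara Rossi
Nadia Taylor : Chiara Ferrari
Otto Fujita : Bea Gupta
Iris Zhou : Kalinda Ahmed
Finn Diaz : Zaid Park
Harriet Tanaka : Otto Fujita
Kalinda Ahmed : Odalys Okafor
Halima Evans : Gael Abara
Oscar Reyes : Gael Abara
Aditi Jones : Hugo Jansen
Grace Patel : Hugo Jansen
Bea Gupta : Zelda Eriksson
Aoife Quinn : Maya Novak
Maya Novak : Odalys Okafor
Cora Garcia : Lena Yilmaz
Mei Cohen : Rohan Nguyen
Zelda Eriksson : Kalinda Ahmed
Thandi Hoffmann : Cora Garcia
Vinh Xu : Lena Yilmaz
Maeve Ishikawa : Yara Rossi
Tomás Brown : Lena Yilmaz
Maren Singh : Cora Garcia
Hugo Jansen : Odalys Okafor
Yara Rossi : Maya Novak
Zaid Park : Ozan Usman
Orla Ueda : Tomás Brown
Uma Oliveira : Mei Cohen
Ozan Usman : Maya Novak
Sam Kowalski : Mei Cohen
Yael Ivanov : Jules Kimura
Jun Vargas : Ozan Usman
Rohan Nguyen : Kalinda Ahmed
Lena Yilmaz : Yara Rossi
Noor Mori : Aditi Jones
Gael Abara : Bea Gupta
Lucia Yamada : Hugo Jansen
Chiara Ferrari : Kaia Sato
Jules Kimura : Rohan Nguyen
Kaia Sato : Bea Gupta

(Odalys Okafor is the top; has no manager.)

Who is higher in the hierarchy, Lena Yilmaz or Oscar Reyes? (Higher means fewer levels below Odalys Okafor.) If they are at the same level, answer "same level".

Lena Yilmaz

Lena Yilmaz is 3 levels below Odalys Okafor; Oscar Reyes is 5. Lena Yilmaz is higher.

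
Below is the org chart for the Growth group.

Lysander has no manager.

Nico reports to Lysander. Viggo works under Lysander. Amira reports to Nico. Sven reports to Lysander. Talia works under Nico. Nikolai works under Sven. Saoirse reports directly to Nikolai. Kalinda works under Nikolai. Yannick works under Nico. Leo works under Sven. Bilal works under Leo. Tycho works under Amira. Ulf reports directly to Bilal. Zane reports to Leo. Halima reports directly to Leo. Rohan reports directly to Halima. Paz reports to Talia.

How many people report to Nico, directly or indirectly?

5

Nico directly manages Amira, Talia, Yannick. Under Amira: Tycho (1). Under Talia: Paz (1). Yannick has no reports. So Nico's organization is 3 direct reports plus everyone under them: 2 + 2 + 1 = 5.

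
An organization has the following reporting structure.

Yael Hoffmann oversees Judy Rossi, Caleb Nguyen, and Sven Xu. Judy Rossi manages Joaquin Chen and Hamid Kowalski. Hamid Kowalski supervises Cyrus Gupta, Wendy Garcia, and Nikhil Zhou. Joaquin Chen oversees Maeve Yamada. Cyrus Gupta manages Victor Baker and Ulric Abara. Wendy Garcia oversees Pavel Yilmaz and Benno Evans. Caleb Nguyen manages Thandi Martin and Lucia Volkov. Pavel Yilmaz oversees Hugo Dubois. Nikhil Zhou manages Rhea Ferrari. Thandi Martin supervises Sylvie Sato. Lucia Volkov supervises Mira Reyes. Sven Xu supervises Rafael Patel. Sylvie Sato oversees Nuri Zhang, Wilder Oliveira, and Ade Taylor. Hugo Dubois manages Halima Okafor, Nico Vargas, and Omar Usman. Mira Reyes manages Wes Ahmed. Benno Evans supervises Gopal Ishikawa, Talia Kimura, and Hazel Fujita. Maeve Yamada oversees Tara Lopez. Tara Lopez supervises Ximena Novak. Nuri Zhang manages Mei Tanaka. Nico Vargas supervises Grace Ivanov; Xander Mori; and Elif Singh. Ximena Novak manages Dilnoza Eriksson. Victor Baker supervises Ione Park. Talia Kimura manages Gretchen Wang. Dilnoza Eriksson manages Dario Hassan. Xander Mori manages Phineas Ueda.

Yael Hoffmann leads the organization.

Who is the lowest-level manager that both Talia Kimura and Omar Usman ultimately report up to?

Wendy Garcia

Talia Kimura's chain of managers is Benno Evans, Wendy Garcia, Hamid Kowalski, Judy Rossi, Yael Hoffmann. Omar Usman's chain of managers is Hugo Dubois, Pavel Yilmaz, Wendy Garcia, Hamid Kowalski, Judy Rossi, Yael Hoffmann. The first manager that appears in both chains is Wendy Garcia.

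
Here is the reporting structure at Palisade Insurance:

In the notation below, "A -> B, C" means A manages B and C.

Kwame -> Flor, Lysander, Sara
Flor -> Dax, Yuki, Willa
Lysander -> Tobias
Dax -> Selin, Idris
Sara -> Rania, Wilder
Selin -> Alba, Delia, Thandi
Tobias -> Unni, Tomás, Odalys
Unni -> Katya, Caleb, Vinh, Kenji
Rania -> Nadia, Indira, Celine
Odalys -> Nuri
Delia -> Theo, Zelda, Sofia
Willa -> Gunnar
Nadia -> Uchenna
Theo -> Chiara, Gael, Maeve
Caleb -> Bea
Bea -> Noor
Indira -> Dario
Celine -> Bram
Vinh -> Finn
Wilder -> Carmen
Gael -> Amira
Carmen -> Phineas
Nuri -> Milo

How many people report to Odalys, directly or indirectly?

2

Odalys directly manages Nuri. Under Nuri: Milo (1). That's 2 in total.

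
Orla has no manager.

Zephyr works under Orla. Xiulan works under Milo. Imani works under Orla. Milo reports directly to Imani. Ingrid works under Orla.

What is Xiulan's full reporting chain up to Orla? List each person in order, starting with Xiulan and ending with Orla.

Xiulan reports to Milo. Milo reports to Imani. Imani reports to Orla. Orla is at the top.

Xiulan -> Milo -> Imani -> Orla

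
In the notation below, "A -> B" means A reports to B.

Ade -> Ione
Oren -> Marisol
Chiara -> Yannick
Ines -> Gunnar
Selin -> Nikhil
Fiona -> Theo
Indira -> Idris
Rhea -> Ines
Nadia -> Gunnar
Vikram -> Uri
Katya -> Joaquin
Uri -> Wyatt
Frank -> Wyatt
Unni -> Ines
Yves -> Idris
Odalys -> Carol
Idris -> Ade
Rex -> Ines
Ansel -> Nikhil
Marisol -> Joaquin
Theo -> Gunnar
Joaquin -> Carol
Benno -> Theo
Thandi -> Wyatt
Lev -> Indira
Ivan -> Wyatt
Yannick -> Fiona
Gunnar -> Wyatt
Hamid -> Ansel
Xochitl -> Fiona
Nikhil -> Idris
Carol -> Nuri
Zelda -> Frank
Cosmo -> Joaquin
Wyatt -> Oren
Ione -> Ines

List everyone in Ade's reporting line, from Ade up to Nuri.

Ade reports to Ione. Ione reports to Ines. Ines reports to Gunnar. Gunnar reports to Wyatt. Wyatt reports to Oren. Oren reports to Marisol. Marisol reports to Joaquin. Joaquin reports to Carol. Carol reports to Nuri. Nuri is at the top.

Ade -> Ione -> Ines -> Gunnar -> Wyatt -> Oren -> Marisol -> Joaquin -> Carol -> Nuri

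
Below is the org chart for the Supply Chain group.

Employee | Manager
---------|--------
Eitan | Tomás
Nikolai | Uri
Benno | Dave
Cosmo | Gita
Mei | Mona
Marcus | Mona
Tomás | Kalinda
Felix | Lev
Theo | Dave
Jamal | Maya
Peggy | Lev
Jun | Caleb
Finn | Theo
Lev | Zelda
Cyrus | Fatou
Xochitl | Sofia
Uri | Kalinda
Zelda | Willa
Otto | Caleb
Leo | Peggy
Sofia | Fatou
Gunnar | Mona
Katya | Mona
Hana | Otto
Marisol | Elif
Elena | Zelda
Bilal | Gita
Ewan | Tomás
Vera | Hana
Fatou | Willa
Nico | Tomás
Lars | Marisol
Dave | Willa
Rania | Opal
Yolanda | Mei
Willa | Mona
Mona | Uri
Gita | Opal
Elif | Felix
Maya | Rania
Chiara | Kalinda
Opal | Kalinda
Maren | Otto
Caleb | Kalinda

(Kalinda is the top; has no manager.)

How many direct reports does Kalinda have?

5

Kalinda directly manages Uri, Tomás, Chiara, Opal, Caleb. That is 5 direct reports.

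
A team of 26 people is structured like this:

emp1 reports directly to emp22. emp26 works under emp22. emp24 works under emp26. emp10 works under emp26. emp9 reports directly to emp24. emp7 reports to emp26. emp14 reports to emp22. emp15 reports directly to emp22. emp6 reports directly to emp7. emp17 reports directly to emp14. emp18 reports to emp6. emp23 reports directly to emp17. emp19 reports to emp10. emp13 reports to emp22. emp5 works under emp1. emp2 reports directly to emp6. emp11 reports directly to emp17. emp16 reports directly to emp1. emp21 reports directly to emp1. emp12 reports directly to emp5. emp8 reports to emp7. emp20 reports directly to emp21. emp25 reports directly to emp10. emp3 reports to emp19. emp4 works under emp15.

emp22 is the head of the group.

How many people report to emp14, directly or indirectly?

3

emp14 directly manages emp17. Under emp17: emp11, emp23 (2). That's 3 in total.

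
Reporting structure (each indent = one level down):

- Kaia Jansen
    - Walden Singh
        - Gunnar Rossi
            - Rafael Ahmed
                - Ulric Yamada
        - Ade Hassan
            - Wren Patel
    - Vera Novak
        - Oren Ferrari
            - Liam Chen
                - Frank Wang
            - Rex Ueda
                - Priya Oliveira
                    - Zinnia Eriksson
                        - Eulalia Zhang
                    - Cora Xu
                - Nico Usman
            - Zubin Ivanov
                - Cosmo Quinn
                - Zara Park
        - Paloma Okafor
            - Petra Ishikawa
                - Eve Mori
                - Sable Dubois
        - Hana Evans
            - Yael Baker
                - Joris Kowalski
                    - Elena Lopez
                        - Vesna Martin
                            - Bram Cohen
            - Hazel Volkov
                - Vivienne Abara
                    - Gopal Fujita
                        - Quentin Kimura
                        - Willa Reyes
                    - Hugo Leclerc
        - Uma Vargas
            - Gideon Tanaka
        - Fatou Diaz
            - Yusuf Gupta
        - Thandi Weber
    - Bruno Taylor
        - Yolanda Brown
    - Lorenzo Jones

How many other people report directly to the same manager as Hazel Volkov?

1

Hazel Volkov reports to Hana Evans. Hana Evans's other direct reports are Yael Baker — 1 peer.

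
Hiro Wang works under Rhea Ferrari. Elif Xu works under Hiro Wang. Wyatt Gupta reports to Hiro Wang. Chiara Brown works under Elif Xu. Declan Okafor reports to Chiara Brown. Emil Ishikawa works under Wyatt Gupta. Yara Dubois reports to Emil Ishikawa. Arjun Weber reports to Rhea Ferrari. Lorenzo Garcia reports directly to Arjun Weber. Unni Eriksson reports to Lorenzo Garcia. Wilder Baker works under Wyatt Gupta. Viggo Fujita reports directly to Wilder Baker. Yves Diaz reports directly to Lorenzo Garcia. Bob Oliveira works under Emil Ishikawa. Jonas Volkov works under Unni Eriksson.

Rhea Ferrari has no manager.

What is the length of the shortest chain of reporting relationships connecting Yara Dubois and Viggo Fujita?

Yara Dubois is 2 levels below Wyatt Gupta, and Viggo Fujita is 2 levels below Wyatt Gupta (their lowest common manager). The shortest path runs up from Yara Dubois to Wyatt Gupta and back down to Viggo Fujita: 2 + 2 = 4 links.

4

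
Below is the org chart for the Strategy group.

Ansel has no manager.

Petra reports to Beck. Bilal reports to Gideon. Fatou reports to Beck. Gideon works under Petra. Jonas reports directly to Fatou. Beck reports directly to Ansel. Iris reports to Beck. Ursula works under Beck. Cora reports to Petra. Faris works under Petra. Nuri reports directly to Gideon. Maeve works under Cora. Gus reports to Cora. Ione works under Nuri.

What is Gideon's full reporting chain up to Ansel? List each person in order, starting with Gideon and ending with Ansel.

Gideon -> Petra -> Beck -> Ansel

Gideon reports to Petra. Petra reports to Beck. Beck reports to Ansel. Ansel is at the top.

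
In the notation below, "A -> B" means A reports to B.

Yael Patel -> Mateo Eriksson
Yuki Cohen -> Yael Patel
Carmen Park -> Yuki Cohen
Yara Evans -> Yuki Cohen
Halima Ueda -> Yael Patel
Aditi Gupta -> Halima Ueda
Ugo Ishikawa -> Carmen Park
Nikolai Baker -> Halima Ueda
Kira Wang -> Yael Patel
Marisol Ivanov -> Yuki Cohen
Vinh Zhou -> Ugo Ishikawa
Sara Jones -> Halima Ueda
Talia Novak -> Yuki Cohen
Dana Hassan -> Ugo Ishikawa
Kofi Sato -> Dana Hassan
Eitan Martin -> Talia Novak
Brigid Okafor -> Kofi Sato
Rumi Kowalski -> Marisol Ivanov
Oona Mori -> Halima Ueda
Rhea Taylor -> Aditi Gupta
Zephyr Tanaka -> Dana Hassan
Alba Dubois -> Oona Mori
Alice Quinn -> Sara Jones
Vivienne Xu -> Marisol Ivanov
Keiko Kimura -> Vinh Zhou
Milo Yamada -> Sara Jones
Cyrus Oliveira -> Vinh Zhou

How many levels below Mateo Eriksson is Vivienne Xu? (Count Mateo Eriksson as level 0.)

Chain from Vivienne Xu up to Mateo Eriksson: Vivienne Xu → Marisol Ivanov → Yuki Cohen → Yael Patel → Mateo Eriksson. That is 4 steps up, so Vivienne Xu is 4 levels below Mateo Eriksson.

4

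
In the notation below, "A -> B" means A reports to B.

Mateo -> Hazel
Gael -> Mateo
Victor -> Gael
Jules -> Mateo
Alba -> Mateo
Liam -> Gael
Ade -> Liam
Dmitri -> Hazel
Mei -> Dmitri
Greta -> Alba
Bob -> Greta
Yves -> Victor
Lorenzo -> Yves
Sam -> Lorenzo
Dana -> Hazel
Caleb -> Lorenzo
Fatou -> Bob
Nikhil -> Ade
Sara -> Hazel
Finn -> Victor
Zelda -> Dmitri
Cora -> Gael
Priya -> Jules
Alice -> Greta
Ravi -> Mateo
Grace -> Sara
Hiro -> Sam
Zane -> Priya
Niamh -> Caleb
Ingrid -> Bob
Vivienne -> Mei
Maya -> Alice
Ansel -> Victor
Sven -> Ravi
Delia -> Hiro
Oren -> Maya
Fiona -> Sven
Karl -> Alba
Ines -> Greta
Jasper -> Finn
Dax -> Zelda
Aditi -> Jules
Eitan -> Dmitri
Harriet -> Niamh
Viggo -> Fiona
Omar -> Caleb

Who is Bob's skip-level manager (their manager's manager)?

Bob reports to Greta, and Greta reports to Alba. So Bob's skip-level manager is Alba.

Alba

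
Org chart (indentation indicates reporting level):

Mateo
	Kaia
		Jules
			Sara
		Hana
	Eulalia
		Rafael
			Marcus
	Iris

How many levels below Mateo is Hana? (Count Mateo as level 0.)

Chain from Hana up to Mateo: Hana → Kaia → Mateo. That is 2 steps up, so Hana is 2 levels below Mateo.

2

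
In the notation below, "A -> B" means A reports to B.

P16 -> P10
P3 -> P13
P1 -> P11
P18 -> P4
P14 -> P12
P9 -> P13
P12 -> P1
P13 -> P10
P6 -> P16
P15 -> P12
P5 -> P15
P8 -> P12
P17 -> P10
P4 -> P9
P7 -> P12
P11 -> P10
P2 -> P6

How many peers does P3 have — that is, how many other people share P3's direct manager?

1

P3 reports to P13. P13's other direct reports are P9 — 1 peer.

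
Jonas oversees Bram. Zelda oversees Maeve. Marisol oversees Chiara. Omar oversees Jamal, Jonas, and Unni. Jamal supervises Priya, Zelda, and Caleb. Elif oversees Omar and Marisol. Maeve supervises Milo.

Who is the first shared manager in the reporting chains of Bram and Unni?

Bram's chain of managers is Jonas, Omar, Elif. Unni's chain of managers is Omar, Elif. The first manager that appears in both chains is Omar.

Omar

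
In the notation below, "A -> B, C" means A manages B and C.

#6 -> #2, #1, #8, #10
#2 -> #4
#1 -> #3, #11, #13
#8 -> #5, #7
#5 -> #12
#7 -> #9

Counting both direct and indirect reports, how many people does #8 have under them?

#8 directly manages #5, #7. Under #5: #12 (1). Under #7: #9 (1). So #8's organization is 2 direct reports plus everyone under them: 2 + 2 = 4.

4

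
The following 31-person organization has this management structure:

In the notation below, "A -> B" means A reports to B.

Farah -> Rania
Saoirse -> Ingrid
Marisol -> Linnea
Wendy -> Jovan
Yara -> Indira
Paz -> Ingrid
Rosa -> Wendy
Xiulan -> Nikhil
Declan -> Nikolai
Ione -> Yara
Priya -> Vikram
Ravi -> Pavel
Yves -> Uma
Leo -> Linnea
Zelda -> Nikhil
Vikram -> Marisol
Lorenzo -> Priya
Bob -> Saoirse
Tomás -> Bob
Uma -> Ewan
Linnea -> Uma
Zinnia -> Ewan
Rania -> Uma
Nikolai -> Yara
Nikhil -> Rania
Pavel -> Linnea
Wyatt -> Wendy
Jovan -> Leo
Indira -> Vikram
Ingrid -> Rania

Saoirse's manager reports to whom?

Saoirse reports to Ingrid, and Ingrid reports to Rania. So Saoirse's skip-level manager is Rania.

Rania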